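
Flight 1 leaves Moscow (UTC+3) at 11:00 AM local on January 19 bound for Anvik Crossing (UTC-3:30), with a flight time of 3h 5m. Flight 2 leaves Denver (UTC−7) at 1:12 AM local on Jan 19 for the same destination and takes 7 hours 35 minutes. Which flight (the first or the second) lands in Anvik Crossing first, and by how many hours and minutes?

Flight 1 in UTC: 11:00 AM − 3:00 = 8:00 AM on Jan 19.
+3 hours 5 minutes → arrive 11:05 AM UTC on Jan 19.
Flight 2 in UTC: 1:12 AM + 7:00 = 8:12 AM on Jan 19.
+7 hours 35 minutes → arrive 3:47 PM UTC on Jan 19.
Flight 1 lands earlier by 4 hours 42 minutes.

the first, by 4 hours 42 minutes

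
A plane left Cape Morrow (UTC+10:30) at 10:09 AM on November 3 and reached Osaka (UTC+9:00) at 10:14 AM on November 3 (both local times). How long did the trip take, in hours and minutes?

Departure in UTC: 10:09 AM − 10:30 = 11:39 PM on Nov 2.
Arrival in UTC: 10:14 AM − 9:00 = 1:14 AM on Nov 3.
Elapsed = 1:14 AM − 11:39 PM (+1 day) = 1 hour 35 minutes.

1 hour 35 minutes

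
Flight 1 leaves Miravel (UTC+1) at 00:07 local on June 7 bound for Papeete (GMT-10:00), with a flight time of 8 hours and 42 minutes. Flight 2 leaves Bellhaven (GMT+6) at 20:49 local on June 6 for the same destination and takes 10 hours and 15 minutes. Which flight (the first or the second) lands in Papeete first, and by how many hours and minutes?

the second, by 6 hours 45 minutes

Flight 1 in UTC: 00:07 − 1:00 = 23:07 on Jun 6.
+8 hours and 42 minutes → arrive 07:49 UTC on Jun 7.
Flight 2 in UTC: 20:49 − 6:00 = 14:49 on Jun 6.
+10 hours and 15 minutes → arrive 01:04 UTC on Jun 7.
Flight 2 lands earlier by 6 hours 45 minutes.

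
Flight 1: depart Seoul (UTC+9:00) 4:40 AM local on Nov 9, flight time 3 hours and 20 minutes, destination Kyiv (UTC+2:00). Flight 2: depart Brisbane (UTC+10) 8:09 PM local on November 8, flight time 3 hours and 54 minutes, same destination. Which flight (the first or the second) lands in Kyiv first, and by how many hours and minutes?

Flight 1 in UTC: 4:40 AM − 9:00 = 7:40 PM on Nov 8.
+3 hours 20 minutes → arrive 11:00 PM UTC on Nov 8.
Flight 2 in UTC: 8:09 PM − 10:00 = 10:09 AM on Nov 8.
+3 hours and 54 minutes → arrive 2:03 PM UTC on Nov 8.
Flight 2 lands earlier by 8 hours 57 minutes.

the second, by 8 hours 57 minutes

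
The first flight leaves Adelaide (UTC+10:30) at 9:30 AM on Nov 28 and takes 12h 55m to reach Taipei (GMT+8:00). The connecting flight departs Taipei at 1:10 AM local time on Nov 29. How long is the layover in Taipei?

Convert departure to UTC: 9:30 AM − 10:30 = 11:00 PM UTC on Nov 27.
Add 12 hours 55 minutes flight time → 11:55 AM UTC (Nov 28).
Taipei is UTC+8:00, so local arrival = 11:55 AM + 8:00 = 7:55 PM on Nov 28.
Layover = 1:10 AM − 7:55 PM (+1 day) = 5 hours 15 minutes.

5 hours 15 minutes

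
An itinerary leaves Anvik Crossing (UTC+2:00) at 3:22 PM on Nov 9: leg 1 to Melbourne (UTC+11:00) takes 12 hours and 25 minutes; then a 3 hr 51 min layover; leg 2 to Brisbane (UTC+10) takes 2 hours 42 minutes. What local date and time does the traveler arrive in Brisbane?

Convert departure to UTC: 3:22 PM − 2:00 = 1:22 PM UTC on Nov 9.
Add 12 hours and 25 minutes leg 1 → 1:47 AM UTC (Nov 10).
Add 3 hours and 51 minutes layover in Melbourne → 5:38 AM UTC.
Add 2 hours and 42 minutes leg 2 → 8:20 AM UTC.
Brisbane is UTC+10:00, so local arrival = 8:20 AM + 10:00 = 6:20 PM on Nov 10.

6:20 PM on November 10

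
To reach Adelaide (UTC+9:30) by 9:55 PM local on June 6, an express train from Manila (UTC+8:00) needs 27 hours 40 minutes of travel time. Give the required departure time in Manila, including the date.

4:45 PM on Jun 5

Target arrival in UTC: 9:55 PM − 9:30 = 12:25 PM on Jun 6.
Subtract 27 hours 40 minutes → departure 8:45 AM UTC on Jun 5.
Manila is UTC+8:00: 8:45 AM + 8:00 = 4:45 PM on Jun 5.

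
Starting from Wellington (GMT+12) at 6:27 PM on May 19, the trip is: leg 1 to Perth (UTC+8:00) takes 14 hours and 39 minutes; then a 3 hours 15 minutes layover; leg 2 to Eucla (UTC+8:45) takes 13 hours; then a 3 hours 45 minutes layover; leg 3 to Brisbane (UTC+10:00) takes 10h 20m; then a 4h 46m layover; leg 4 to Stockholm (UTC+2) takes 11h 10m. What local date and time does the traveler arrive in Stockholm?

9:22 PM on May 21

Convert departure to UTC: 6:27 PM − 12:00 = 6:27 AM UTC on May 19.
Add 14 hours 39 minutes leg 1 → 9:06 PM UTC.
Add 3 hours and 15 minutes layover in Perth → 12:21 AM UTC (May 20).
Add 13 hours leg 2 → 1:21 PM UTC.
Add 3 hours 45 minutes layover in Eucla → 5:06 PM UTC.
Add 10 hours 20 minutes leg 3 → 3:26 AM UTC (May 21).
Add 4 hours 46 minutes layover in Brisbane → 8:12 AM UTC.
Add 11 hours 10 minutes leg 4 → 7:22 PM UTC.
Stockholm is UTC+2:00, so local arrival = 7:22 PM + 2:00 = 9:22 PM on May 21.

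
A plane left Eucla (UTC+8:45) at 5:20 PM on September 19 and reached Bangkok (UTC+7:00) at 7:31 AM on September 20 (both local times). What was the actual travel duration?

Departure in UTC: 5:20 PM − 8:45 = 8:35 AM on Sep 19.
Arrival in UTC: 7:31 AM − 7:00 = 12:31 AM on Sep 20.
Elapsed = 12:31 AM − 8:35 AM (+1 day) = 15 hours 56 minutes.

15 hours 56 minutes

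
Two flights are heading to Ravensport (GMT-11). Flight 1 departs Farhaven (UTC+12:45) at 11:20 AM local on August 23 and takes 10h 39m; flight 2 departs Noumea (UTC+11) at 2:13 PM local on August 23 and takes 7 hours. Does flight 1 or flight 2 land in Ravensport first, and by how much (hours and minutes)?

Flight 1 in UTC: 11:20 AM − 12:45 = 10:35 PM on Aug 22.
+10 hours and 39 minutes → arrive 9:14 AM UTC on Aug 23.
Flight 2 in UTC: 2:13 PM − 11:00 = 3:13 AM on Aug 23.
+7 hours → arrive 10:13 AM UTC on Aug 23.
Flight 1 lands earlier by 59 minutes.

the first, by 59 minutes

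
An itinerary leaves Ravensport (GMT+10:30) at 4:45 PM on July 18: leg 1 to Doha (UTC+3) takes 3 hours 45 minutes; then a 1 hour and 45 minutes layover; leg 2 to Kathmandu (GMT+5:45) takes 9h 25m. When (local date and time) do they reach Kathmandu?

2:55 AM on July 19

Convert departure to UTC: 4:45 PM − 10:30 = 6:15 AM UTC on Jul 18.
Add 3 hours and 45 minutes leg 1 → 10:00 AM UTC.
Add 1 hour 45 minutes layover in Doha → 11:45 AM UTC.
Add 9 hours 25 minutes leg 2 → 9:10 PM UTC.
Kathmandu is UTC+5:45, so local arrival = 9:10 PM + 5:45 = 2:55 AM on Jul 19.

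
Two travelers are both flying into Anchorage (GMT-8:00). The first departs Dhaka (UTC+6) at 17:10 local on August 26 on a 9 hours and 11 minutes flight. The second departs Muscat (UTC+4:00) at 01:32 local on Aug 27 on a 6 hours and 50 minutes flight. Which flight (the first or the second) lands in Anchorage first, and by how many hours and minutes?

Flight 1 in UTC: 17:10 − 6:00 = 11:10 on Aug 26.
+9 hours 11 minutes → arrive 20:21 UTC on Aug 26.
Flight 2 in UTC: 01:32 − 4:00 = 21:32 on Aug 26.
+6 hours and 50 minutes → arrive 04:22 UTC on Aug 27.
Flight 1 lands earlier by 8 hours 1 minute.

the first, by 8 hours 1 minute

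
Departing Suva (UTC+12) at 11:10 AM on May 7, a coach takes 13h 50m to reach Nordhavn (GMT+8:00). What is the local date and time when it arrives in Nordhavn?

Nordhavn is 4:00 behind Suva.
After 13 hours 50 minutes it is 1:00 AM (May 8) in Suva.
Shift by the zone difference: 1:00 AM − 4:00 = 9:00 PM on May 7 in Nordhavn.

9:00 PM on May 7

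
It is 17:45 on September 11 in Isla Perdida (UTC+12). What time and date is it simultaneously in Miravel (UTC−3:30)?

In UTC: 17:45 − 12:00 = 05:45 on Sep 11.
Miravel is UTC−3:30: 05:45 − 3:30 = 02:15 on Sep 11.

02:15 on September 11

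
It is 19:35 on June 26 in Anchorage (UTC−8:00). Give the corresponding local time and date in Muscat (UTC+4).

07:35 on June 27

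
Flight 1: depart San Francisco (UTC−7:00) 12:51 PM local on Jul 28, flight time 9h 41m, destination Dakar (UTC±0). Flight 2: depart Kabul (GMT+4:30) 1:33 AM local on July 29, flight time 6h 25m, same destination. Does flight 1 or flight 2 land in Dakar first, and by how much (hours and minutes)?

Flight 1 in UTC: 12:51 PM + 7:00 = 7:51 PM on Jul 28.
+9 hours and 41 minutes → arrive 5:32 AM UTC on Jul 29.
Flight 2 in UTC: 1:33 AM − 4:30 = 9:03 PM on Jul 28.
+6 hours 25 minutes → arrive 3:28 AM UTC on Jul 29.
Flight 2 lands earlier by 2 hours 4 minutes.

the second, by 2 hours 4 minutes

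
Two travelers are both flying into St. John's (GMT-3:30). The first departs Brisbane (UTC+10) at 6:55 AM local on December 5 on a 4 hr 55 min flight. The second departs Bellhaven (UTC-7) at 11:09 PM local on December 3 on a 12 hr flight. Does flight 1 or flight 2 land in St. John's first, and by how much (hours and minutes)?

the second, by 7 hours 41 minutes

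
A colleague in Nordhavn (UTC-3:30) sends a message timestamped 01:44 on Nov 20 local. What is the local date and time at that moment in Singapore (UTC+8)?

13:14 on November 20

In UTC: 01:44 + 3:30 = 05:14 on Nov 20.
Singapore is UTC+8:00: 05:14 + 8:00 = 13:14 on Nov 20.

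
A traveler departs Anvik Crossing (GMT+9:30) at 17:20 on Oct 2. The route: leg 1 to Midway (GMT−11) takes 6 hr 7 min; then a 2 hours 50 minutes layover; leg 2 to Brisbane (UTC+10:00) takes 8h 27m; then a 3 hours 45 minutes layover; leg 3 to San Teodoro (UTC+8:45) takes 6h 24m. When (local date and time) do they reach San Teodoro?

20:08 on October 3

Convert departure to UTC: 17:20 − 9:30 = 07:50 UTC on Oct 2.
Add 6 hours 7 minutes leg 1 → 13:57 UTC.
Add 2 hours 50 minutes layover in Midway → 16:47 UTC.
Add 8 hours 27 minutes leg 2 → 01:14 UTC (Oct 3).
Add 3 hours and 45 minutes layover in Brisbane → 04:59 UTC.
Add 6 hours 24 minutes leg 3 → 11:23 UTC.
San Teodoro is UTC+8:45, so local arrival = 11:23 + 8:45 = 20:08 on Oct 3.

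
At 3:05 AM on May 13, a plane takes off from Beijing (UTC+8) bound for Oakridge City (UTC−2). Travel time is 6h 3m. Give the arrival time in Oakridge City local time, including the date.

Convert departure to UTC: 3:05 AM − 8:00 = 7:05 PM UTC on May 12.
Add 6 hours and 3 minutes travel time → 1:08 AM UTC (May 13).
Oakridge City is UTC−2:00, so local arrival = 1:08 AM − 2:00 = 11:08 PM on May 12.

11:08 PM on May 12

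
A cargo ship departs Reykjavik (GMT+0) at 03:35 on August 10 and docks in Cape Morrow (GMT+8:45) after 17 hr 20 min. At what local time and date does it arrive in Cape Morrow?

05:40 on August 11

Reykjavik is at UTC+0, so departure is already 03:35 UTC on Aug 10.
Add 17 hours and 20 minutes travel time → 20:55 UTC.
Cape Morrow is UTC+8:45, so local arrival = 20:55 + 8:45 = 05:40 on Aug 11.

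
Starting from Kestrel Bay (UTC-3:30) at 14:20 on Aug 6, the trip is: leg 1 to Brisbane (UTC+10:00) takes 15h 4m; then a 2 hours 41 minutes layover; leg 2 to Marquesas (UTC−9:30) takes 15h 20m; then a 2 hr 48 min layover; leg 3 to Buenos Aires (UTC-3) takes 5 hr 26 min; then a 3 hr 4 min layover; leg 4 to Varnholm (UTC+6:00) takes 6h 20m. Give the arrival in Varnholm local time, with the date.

Convert departure to UTC: 14:20 + 3:30 = 17:50 UTC on Aug 6.
Add 15 hours 4 minutes leg 1 → 08:54 UTC (Aug 7).
Add 2 hours and 41 minutes layover in Brisbane → 11:35 UTC.
Add 15 hours 20 minutes leg 2 → 02:55 UTC (Aug 8).
Add 2 hours and 48 minutes layover in Marquesas → 05:43 UTC.
Add 5 hours 26 minutes leg 3 → 11:09 UTC.
Add 3 hours 4 minutes layover in Buenos Aires → 14:13 UTC.
Add 6 hours and 20 minutes leg 4 → 20:33 UTC.
Varnholm is UTC+6:00, so local arrival = 20:33 + 6:00 = 02:33 on Aug 9.

02:33 on August 9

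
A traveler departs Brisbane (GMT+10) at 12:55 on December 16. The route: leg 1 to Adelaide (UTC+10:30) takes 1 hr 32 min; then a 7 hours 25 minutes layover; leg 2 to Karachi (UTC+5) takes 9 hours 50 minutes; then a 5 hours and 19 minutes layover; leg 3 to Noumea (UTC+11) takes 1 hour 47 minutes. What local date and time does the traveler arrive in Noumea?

15:48 on Dec 17

Convert departure to UTC: 12:55 − 10:00 = 02:55 UTC on Dec 16.
Add 1 hour and 32 minutes leg 1 → 04:27 UTC.
Add 7 hours 25 minutes layover in Adelaide → 11:52 UTC.
Add 9 hours and 50 minutes leg 2 → 21:42 UTC.
Add 5 hours 19 minutes layover in Karachi → 03:01 UTC (Dec 17).
Add 1 hour 47 minutes leg 3 → 04:48 UTC.
Noumea is UTC+11:00, so local arrival = 04:48 + 11:00 = 15:48 on Dec 17.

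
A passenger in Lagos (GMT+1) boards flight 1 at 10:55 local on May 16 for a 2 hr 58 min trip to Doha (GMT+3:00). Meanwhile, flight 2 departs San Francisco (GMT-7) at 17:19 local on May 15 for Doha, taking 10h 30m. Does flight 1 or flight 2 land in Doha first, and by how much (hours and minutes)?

the second, by 2 hours 4 minutes

Flight 1 in UTC: 10:55 − 1:00 = 09:55 on May 16.
+2 hours and 58 minutes → arrive 12:53 UTC on May 16.
Flight 2 in UTC: 17:19 + 7:00 = 00:19 on May 16.
+10 hours and 30 minutes → arrive 10:49 UTC on May 16.
Flight 2 lands earlier by 2 hours 4 minutes.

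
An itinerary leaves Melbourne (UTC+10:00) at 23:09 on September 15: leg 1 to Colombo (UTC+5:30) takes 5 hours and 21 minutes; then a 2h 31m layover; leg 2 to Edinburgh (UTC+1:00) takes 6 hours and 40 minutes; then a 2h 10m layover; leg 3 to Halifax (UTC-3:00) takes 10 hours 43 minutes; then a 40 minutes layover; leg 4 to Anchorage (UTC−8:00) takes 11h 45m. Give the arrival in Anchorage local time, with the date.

20:59 on September 16

Convert departure to UTC: 23:09 − 10:00 = 13:09 UTC on Sep 15.
Add 5 hours 21 minutes leg 1 → 18:30 UTC.
Add 2 hours 31 minutes layover in Colombo → 21:01 UTC.
Add 6 hours and 40 minutes leg 2 → 03:41 UTC (Sep 16).
Add 2 hours and 10 minutes layover in Edinburgh → 05:51 UTC.
Add 10 hours and 43 minutes leg 3 → 16:34 UTC.
Add 40 minutes layover in Halifax → 17:14 UTC.
Add 11 hours 45 minutes leg 4 → 04:59 UTC (Sep 17).
Anchorage is UTC−8:00, so local arrival = 04:59 − 8:00 = 20:59 on Sep 16.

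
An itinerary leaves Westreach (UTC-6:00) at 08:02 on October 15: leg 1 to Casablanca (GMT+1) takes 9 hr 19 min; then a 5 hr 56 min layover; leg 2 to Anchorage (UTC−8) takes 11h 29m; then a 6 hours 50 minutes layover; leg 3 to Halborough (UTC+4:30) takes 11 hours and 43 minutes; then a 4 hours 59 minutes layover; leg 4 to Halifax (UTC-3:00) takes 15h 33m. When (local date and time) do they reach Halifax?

04:51 on October 18

Convert departure to UTC: 08:02 + 6:00 = 14:02 UTC on Oct 15.
Add 9 hours 19 minutes leg 1 → 23:21 UTC.
Add 5 hours and 56 minutes layover in Casablanca → 05:17 UTC (Oct 16).
Add 11 hours and 29 minutes leg 2 → 16:46 UTC.
Add 6 hours and 50 minutes layover in Anchorage → 23:36 UTC.
Add 11 hours and 43 minutes leg 3 → 11:19 UTC (Oct 17).
Add 4 hours 59 minutes layover in Halborough → 16:18 UTC.
Add 15 hours 33 minutes leg 4 → 07:51 UTC (Oct 18).
Halifax is UTC−3:00, so local arrival = 07:51 − 3:00 = 04:51 on Oct 18.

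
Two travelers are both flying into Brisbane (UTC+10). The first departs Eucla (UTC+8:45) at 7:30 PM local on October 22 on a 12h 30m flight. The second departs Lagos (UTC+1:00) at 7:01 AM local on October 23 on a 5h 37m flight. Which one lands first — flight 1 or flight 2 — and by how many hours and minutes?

the first, by 12 hours 23 minutes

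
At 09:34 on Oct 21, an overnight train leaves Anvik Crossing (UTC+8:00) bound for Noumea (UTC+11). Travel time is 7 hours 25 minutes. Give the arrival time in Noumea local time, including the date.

Convert departure to UTC: 09:34 − 8:00 = 01:34 UTC on Oct 21.
Add 7 hours 25 minutes travel time → 08:59 UTC.
Noumea is UTC+11:00, so local arrival = 08:59 + 11:00 = 19:59 on Oct 21.

19:59 on October 21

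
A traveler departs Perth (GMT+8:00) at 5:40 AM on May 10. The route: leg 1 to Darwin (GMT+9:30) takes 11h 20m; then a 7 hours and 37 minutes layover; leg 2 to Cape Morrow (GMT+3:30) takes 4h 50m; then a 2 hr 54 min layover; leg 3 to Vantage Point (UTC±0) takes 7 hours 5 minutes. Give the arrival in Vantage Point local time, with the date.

7:26 AM on May 11

Convert departure to UTC: 5:40 AM − 8:00 = 9:40 PM UTC on May 9.
Add 11 hours and 20 minutes leg 1 → 9:00 AM UTC (May 10).
Add 7 hours and 37 minutes layover in Darwin → 4:37 PM UTC.
Add 4 hours 50 minutes leg 2 → 9:27 PM UTC.
Add 2 hours 54 minutes layover in Cape Morrow → 12:21 AM UTC (May 11).
Add 7 hours and 5 minutes leg 3 → 7:26 AM UTC.
Vantage Point is UTC+0, so local arrival is the same: 7:26 AM on May 11.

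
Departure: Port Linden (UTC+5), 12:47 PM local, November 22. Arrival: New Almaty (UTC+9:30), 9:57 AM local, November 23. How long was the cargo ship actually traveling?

Departure in UTC: 12:47 PM − 5:00 = 7:47 AM on Nov 22.
Arrival in UTC: 9:57 AM − 9:30 = 12:27 AM on Nov 23.
Elapsed = 12:27 AM − 7:47 AM (+1 day) = 16 hours 40 minutes.

16 hours 40 minutes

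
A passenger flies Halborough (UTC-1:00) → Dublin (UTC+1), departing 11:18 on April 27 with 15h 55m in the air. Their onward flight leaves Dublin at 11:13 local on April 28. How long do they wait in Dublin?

6 hours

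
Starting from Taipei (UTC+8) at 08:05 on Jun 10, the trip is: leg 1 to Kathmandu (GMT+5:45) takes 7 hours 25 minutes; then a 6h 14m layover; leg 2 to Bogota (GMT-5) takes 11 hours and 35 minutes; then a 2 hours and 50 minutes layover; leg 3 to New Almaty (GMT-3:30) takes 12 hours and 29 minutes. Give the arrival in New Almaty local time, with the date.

13:08 on June 11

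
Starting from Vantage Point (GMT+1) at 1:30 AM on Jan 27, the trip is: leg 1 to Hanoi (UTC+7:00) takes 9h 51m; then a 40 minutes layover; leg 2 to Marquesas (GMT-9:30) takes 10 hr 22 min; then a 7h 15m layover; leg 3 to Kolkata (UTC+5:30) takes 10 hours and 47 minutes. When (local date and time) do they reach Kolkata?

Convert departure to UTC: 1:30 AM − 1:00 = 12:30 AM UTC on Jan 27.
Add 9 hours 51 minutes leg 1 → 10:21 AM UTC.
Add 40 minutes layover in Hanoi → 11:01 AM UTC.
Add 10 hours 22 minutes leg 2 → 9:23 PM UTC.
Add 7 hours and 15 minutes layover in Marquesas → 4:38 AM UTC (Jan 28).
Add 10 hours and 47 minutes leg 3 → 3:25 PM UTC.
Kolkata is UTC+5:30, so local arrival = 3:25 PM + 5:30 = 8:55 PM on Jan 28.

8:55 PM on Jan 28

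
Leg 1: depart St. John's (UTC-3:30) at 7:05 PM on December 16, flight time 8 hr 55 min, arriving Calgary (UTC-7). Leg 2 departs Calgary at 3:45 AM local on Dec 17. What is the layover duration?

3 hours 15 minutes

Convert departure to UTC: 7:05 PM + 3:30 = 10:35 PM UTC on Dec 16.
Add 8 hours and 55 minutes flight time → 7:30 AM UTC (Dec 17).
Calgary is UTC−7:00, so local arrival = 7:30 AM − 7:00 = 12:30 AM on Dec 17.
Layover = 3:45 AM − 12:30 AM = 3 hours 15 minutes.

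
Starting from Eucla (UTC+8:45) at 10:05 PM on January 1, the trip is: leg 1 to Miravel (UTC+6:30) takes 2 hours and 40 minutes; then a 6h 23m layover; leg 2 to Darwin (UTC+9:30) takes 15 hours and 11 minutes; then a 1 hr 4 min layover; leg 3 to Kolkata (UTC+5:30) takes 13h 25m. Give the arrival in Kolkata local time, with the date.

9:33 AM on January 3

Convert departure to UTC: 10:05 PM − 8:45 = 1:20 PM UTC on Jan 1.
Add 2 hours and 40 minutes leg 1 → 4:00 PM UTC.
Add 6 hours 23 minutes layover in Miravel → 10:23 PM UTC.
Add 15 hours 11 minutes leg 2 → 1:34 PM UTC (Jan 2).
Add 1 hour 4 minutes layover in Darwin → 2:38 PM UTC.
Add 13 hours 25 minutes leg 3 → 4:03 AM UTC (Jan 3).
Kolkata is UTC+5:30, so local arrival = 4:03 AM + 5:30 = 9:33 AM on Jan 3.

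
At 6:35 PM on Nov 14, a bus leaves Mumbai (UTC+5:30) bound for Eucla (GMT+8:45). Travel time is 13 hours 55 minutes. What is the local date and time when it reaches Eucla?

11:45 AM on Nov 15

Eucla is 3:15 ahead of Mumbai.
After 13 hours and 55 minutes it is 8:30 AM (Nov 15) in Mumbai.
Shift by the zone difference: 8:30 AM + 3:15 = 11:45 AM on Nov 15 in Eucla.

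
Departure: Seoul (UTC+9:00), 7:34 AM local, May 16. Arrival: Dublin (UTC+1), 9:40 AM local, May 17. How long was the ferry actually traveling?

34 hours 6 minutes

Dublin is 8:00 behind Seoul.
Clock-face elapsed time (ignoring zones) is 26 hours 6 minutes.
Actual elapsed = 26 hours 6 minutes + 8:00 = 34 hours 6 minutes.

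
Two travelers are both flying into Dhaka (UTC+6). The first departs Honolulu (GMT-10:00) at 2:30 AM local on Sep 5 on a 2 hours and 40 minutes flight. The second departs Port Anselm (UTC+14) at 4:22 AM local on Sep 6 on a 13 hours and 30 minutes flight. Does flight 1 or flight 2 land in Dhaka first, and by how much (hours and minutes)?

the first, by 12 hours 42 minutes

Flight 1 in UTC: 2:30 AM + 10:00 = 12:30 PM on Sep 5.
+2 hours and 40 minutes → arrive 3:10 PM UTC on Sep 5.
Flight 2 in UTC: 4:22 AM − 14:00 = 2:22 PM on Sep 5.
+13 hours 30 minutes → arrive 3:52 AM UTC on Sep 6.
Flight 1 lands earlier by 12 hours 42 minutes.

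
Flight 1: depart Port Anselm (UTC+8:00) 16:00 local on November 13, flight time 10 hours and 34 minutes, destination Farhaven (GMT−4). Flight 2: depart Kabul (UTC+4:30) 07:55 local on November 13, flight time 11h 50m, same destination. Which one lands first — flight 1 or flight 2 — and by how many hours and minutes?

the second, by 3 hours 19 minutes

Flight 1 in UTC: 16:00 − 8:00 = 08:00 on Nov 13.
+10 hours 34 minutes → arrive 18:34 UTC on Nov 13.
Flight 2 in UTC: 07:55 − 4:30 = 03:25 on Nov 13.
+11 hours 50 minutes → arrive 15:15 UTC on Nov 13.
Flight 2 lands earlier by 3 hours 19 minutes.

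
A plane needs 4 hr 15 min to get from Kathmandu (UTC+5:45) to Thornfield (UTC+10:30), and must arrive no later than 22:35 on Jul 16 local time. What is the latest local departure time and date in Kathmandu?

13:35 on Jul 16

Target arrival in UTC: 22:35 − 10:30 = 12:05 on Jul 16.
Subtract 4 hours 15 minutes → departure 07:50 UTC on Jul 16.
Kathmandu is UTC+5:45: 07:50 + 5:45 = 13:35 on Jul 16.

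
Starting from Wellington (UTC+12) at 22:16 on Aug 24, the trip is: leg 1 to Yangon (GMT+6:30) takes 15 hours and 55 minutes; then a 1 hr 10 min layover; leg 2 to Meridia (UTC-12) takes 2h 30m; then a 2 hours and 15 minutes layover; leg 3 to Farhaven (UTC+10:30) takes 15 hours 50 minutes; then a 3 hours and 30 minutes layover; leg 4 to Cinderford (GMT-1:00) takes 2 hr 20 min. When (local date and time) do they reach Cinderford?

04:46 on Aug 26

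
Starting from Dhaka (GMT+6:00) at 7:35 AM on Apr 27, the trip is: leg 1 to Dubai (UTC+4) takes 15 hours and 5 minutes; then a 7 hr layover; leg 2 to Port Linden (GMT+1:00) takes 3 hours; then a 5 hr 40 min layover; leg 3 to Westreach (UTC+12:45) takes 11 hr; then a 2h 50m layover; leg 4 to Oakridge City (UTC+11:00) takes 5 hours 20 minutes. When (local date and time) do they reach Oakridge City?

2:30 PM on April 29

Convert departure to UTC: 7:35 AM − 6:00 = 1:35 AM UTC on Apr 27.
Add 15 hours 5 minutes leg 1 → 4:40 PM UTC.
Add 7 hours layover in Dubai → 11:40 PM UTC.
Add 3 hours leg 2 → 2:40 AM UTC (Apr 28).
Add 5 hours 40 minutes layover in Port Linden → 8:20 AM UTC.
Add 11 hours leg 3 → 7:20 PM UTC.
Add 2 hours 50 minutes layover in Westreach → 10:10 PM UTC.
Add 5 hours and 20 minutes leg 4 → 3:30 AM UTC (Apr 29).
Oakridge City is UTC+11:00, so local arrival = 3:30 AM + 11:00 = 2:30 PM on Apr 29.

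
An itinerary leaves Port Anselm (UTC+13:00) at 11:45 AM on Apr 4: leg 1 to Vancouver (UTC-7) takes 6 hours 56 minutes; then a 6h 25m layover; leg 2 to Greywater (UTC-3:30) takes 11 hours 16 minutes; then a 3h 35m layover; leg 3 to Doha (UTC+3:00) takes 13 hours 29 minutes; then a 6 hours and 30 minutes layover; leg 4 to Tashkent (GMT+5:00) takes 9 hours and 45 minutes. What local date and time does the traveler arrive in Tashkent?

Convert departure to UTC: 11:45 AM − 13:00 = 10:45 PM UTC on Apr 3.
Add 6 hours and 56 minutes leg 1 → 5:41 AM UTC (Apr 4).
Add 6 hours and 25 minutes layover in Vancouver → 12:06 PM UTC.
Add 11 hours 16 minutes leg 2 → 11:22 PM UTC.
Add 3 hours 35 minutes layover in Greywater → 2:57 AM UTC (Apr 5).
Add 13 hours and 29 minutes leg 3 → 4:26 PM UTC.
Add 6 hours 30 minutes layover in Doha → 10:56 PM UTC.
Add 9 hours and 45 minutes leg 4 → 8:41 AM UTC (Apr 6).
Tashkent is UTC+5:00, so local arrival = 8:41 AM + 5:00 = 1:41 PM on Apr 6.

1:41 PM on April 6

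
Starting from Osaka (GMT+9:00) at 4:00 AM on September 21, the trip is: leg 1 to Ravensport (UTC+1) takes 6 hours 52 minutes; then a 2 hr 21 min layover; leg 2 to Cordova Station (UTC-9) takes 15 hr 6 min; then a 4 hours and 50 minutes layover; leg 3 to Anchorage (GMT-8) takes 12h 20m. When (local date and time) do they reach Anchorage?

Convert departure to UTC: 4:00 AM − 9:00 = 7:00 PM UTC on Sep 20.
Add 6 hours and 52 minutes leg 1 → 1:52 AM UTC (Sep 21).
Add 2 hours and 21 minutes layover in Ravensport → 4:13 AM UTC.
Add 15 hours and 6 minutes leg 2 → 7:19 PM UTC.
Add 4 hours and 50 minutes layover in Cordova Station → 12:09 AM UTC (Sep 22).
Add 12 hours and 20 minutes leg 3 → 12:29 PM UTC.
Anchorage is UTC−8:00, so local arrival = 12:29 PM − 8:00 = 4:29 AM on Sep 22.

4:29 AM on September 22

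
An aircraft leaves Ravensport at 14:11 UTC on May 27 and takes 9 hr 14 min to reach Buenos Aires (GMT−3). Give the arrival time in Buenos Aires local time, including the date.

20:25 on May 27

Departure is given in UTC: 14:11 on May 27.
Add 9 hours and 14 minutes → 23:25 UTC.
Buenos Aires is UTC−3:00: 23:25 − 3:00 = 20:25 on May 27.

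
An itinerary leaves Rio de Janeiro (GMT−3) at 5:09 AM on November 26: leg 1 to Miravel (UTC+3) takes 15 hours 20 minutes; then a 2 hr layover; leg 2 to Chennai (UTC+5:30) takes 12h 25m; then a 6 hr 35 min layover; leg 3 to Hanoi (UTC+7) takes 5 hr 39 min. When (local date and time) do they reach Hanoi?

Convert departure to UTC: 5:09 AM + 3:00 = 8:09 AM UTC on Nov 26.
Add 15 hours and 20 minutes leg 1 → 11:29 PM UTC.
Add 2 hours layover in Miravel → 1:29 AM UTC (Nov 27).
Add 12 hours and 25 minutes leg 2 → 1:54 PM UTC.
Add 6 hours 35 minutes layover in Chennai → 8:29 PM UTC.
Add 5 hours 39 minutes leg 3 → 2:08 AM UTC (Nov 28).
Hanoi is UTC+7:00, so local arrival = 2:08 AM + 7:00 = 9:08 AM on Nov 28.

9:08 AM on November 28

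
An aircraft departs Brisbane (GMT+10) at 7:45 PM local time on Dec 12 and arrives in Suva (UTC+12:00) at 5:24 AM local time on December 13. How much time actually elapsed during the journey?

7 hours 39 minutes

Departure in UTC: 7:45 PM − 10:00 = 9:45 AM on Dec 12.
Arrival in UTC: 5:24 AM − 12:00 = 5:24 PM on Dec 12.
Elapsed = 5:24 PM − 9:45 AM = 7 hours 39 minutes.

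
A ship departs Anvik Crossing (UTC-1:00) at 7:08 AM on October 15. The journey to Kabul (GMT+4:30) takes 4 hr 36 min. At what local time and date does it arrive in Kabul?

5:14 PM on Oct 15

Kabul is 5:30 ahead of Anvik Crossing.
After 4 hours 36 minutes it is 11:44 AM in Anvik Crossing.
Shift by the zone difference: 11:44 AM + 5:30 = 5:14 PM on Oct 15 in Kabul.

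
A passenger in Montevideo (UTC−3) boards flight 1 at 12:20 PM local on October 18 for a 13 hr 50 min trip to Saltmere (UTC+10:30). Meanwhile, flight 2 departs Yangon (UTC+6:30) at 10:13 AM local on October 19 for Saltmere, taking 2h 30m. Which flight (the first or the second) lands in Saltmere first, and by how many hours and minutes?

the first, by 1 hour 3 minutes

Flight 1 in UTC: 12:20 PM + 3:00 = 3:20 PM on Oct 18.
+13 hours and 50 minutes → arrive 5:10 AM UTC on Oct 19.
Flight 2 in UTC: 10:13 AM − 6:30 = 3:43 AM on Oct 19.
+2 hours and 30 minutes → arrive 6:13 AM UTC on Oct 19.
Flight 1 lands earlier by 1 hour 3 minutes.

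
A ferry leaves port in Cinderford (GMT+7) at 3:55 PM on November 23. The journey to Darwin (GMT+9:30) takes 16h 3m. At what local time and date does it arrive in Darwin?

10:28 AM on November 24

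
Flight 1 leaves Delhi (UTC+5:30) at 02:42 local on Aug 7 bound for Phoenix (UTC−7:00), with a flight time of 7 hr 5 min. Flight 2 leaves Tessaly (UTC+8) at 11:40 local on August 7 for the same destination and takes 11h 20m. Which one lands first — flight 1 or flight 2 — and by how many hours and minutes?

Flight 1 in UTC: 02:42 − 5:30 = 21:12 on Aug 6.
+7 hours 5 minutes → arrive 04:17 UTC on Aug 7.
Flight 2 in UTC: 11:40 − 8:00 = 03:40 on Aug 7.
+11 hours and 20 minutes → arrive 15:00 UTC on Aug 7.
Flight 1 lands earlier by 10 hours 43 minutes.

the first, by 10 hours 43 minutes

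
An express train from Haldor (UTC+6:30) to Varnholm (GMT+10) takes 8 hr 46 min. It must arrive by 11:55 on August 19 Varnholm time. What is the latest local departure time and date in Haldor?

23:39 on Aug 18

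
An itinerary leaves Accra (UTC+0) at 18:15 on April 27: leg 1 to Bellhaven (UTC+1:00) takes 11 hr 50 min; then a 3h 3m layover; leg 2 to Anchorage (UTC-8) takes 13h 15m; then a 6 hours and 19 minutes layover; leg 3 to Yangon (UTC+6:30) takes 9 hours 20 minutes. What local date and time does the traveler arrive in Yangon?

Accra is at UTC+0, so departure is already 18:15 UTC on Apr 27.
Add 11 hours 50 minutes leg 1 → 06:05 UTC (Apr 28).
Add 3 hours 3 minutes layover in Bellhaven → 09:08 UTC.
Add 13 hours 15 minutes leg 2 → 22:23 UTC.
Add 6 hours 19 minutes layover in Anchorage → 04:42 UTC (Apr 29).
Add 9 hours 20 minutes leg 3 → 14:02 UTC.
Yangon is UTC+6:30, so local arrival = 14:02 + 6:30 = 20:32 on Apr 29.

20:32 on April 29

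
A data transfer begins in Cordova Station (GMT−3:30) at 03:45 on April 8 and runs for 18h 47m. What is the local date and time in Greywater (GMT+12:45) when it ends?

Convert start to UTC: 03:45 + 3:30 = 07:15 UTC on Apr 8.
Add 18 hours and 47 minutes duration → 02:02 UTC (Apr 9).
Greywater is UTC+12:45, so local end time = 02:02 + 12:45 = 14:47 on Apr 9.

14:47 on April 9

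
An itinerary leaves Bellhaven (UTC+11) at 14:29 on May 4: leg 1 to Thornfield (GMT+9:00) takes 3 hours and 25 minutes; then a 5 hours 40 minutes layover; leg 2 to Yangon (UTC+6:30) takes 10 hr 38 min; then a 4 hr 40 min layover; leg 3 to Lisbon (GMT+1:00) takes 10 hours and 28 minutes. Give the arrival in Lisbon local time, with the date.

Convert departure to UTC: 14:29 − 11:00 = 03:29 UTC on May 4.
Add 3 hours and 25 minutes leg 1 → 06:54 UTC.
Add 5 hours and 40 minutes layover in Thornfield → 12:34 UTC.
Add 10 hours and 38 minutes leg 2 → 23:12 UTC.
Add 4 hours 40 minutes layover in Yangon → 03:52 UTC (May 5).
Add 10 hours and 28 minutes leg 3 → 14:20 UTC.
Lisbon is UTC+1:00, so local arrival = 14:20 + 1:00 = 15:20 on May 5.

15:20 on May 5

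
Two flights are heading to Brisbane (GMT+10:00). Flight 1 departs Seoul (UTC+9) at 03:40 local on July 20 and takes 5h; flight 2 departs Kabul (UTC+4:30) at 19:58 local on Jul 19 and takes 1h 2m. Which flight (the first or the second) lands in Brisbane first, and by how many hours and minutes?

the second, by 7 hours 10 minutes

Flight 1 in UTC: 03:40 − 9:00 = 18:40 on Jul 19.
+5 hours → arrive 23:40 UTC on Jul 19.
Flight 2 in UTC: 19:58 − 4:30 = 15:28 on Jul 19.
+1 hour and 2 minutes → arrive 16:30 UTC on Jul 19.
Flight 2 lands earlier by 7 hours 10 minutes.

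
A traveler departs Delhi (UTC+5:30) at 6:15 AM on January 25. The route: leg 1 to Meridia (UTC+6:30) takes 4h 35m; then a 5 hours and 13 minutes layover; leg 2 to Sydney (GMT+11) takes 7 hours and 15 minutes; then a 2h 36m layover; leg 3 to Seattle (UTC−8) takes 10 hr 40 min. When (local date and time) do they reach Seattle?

11:04 PM on January 25

Convert departure to UTC: 6:15 AM − 5:30 = 12:45 AM UTC on Jan 25.
Add 4 hours and 35 minutes leg 1 → 5:20 AM UTC.
Add 5 hours 13 minutes layover in Meridia → 10:33 AM UTC.
Add 7 hours 15 minutes leg 2 → 5:48 PM UTC.
Add 2 hours 36 minutes layover in Sydney → 8:24 PM UTC.
Add 10 hours 40 minutes leg 3 → 7:04 AM UTC (Jan 26).
Seattle is UTC−8:00, so local arrival = 7:04 AM − 8:00 = 11:04 PM on Jan 25.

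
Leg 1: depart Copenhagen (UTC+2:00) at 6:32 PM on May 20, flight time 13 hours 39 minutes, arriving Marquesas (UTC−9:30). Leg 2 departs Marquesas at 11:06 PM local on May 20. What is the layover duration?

2 hours 25 minutes

Convert departure to UTC: 6:32 PM − 2:00 = 4:32 PM UTC on May 20.
Add 13 hours and 39 minutes flight time → 6:11 AM UTC (May 21).
Marquesas is UTC−9:30, so local arrival = 6:11 AM − 9:30 = 8:41 PM on May 20.
Layover = 11:06 PM − 8:41 PM = 2 hours 25 minutes.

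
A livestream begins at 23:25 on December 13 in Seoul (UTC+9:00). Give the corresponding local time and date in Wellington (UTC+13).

03:25 on Dec 14

Wellington is 4:00 ahead of Seoul.
Shift by the zone difference: 23:25 + 4:00 = 03:25 on Dec 14 in Wellington.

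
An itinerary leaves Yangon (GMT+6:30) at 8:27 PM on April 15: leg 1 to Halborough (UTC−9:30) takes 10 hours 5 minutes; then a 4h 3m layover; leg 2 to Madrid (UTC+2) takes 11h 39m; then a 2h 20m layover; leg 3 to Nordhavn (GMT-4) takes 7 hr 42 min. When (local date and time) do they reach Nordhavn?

Convert departure to UTC: 8:27 PM − 6:30 = 1:57 PM UTC on Apr 15.
Add 10 hours and 5 minutes leg 1 → 12:02 AM UTC (Apr 16).
Add 4 hours and 3 minutes layover in Halborough → 4:05 AM UTC.
Add 11 hours 39 minutes leg 2 → 3:44 PM UTC.
Add 2 hours and 20 minutes layover in Madrid → 6:04 PM UTC.
Add 7 hours and 42 minutes leg 3 → 1:46 AM UTC (Apr 17).
Nordhavn is UTC−4:00, so local arrival = 1:46 AM − 4:00 = 9:46 PM on Apr 16.

9:46 PM on April 16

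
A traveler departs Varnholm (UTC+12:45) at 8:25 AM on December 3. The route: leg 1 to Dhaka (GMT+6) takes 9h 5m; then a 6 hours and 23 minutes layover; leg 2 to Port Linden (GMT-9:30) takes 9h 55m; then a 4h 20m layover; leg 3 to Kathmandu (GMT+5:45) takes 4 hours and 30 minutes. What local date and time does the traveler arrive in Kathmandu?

Convert departure to UTC: 8:25 AM − 12:45 = 7:40 PM UTC on Dec 2.
Add 9 hours and 5 minutes leg 1 → 4:45 AM UTC (Dec 3).
Add 6 hours 23 minutes layover in Dhaka → 11:08 AM UTC.
Add 9 hours 55 minutes leg 2 → 9:03 PM UTC.
Add 4 hours and 20 minutes layover in Port Linden → 1:23 AM UTC (Dec 4).
Add 4 hours 30 minutes leg 3 → 5:53 AM UTC.
Kathmandu is UTC+5:45, so local arrival = 5:53 AM + 5:45 = 11:38 AM on Dec 4.

11:38 AM on Dec 4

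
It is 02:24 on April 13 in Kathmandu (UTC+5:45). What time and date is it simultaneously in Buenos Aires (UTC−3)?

In UTC: 02:24 − 5:45 = 20:39 on Apr 12.
Buenos Aires is UTC−3:00: 20:39 − 3:00 = 17:39 on Apr 12.

17:39 on April 12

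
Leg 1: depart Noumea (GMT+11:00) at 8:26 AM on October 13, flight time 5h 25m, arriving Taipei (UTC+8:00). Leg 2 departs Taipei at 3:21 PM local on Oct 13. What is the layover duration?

4 hours 30 minutes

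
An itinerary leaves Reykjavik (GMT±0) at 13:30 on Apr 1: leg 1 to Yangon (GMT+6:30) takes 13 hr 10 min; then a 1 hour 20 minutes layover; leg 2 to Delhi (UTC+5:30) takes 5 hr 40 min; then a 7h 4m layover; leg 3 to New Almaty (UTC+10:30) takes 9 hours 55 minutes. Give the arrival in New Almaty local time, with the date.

13:09 on Apr 3

Reykjavik is at UTC+0, so departure is already 13:30 UTC on Apr 1.
Add 13 hours 10 minutes leg 1 → 02:40 UTC (Apr 2).
Add 1 hour and 20 minutes layover in Yangon → 04:00 UTC.
Add 5 hours and 40 minutes leg 2 → 09:40 UTC.
Add 7 hours 4 minutes layover in Delhi → 16:44 UTC.
Add 9 hours and 55 minutes leg 3 → 02:39 UTC (Apr 3).
New Almaty is UTC+10:30, so local arrival = 02:39 + 10:30 = 13:09 on Apr 3.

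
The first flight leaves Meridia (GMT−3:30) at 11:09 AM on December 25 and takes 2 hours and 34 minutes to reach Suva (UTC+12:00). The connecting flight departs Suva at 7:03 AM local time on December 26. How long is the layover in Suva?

1 hour 50 minutes

Convert departure to UTC: 11:09 AM + 3:30 = 2:39 PM UTC on Dec 25.
Add 2 hours 34 minutes flight time → 5:13 PM UTC.
Suva is UTC+12:00, so local arrival = 5:13 PM + 12:00 = 5:13 AM on Dec 26.
Layover = 7:03 AM − 5:13 AM = 1 hour 50 minutes.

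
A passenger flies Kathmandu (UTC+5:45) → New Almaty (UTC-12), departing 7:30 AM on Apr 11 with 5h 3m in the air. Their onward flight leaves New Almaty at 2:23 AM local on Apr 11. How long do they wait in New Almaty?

Convert departure to UTC: 7:30 AM − 5:45 = 1:45 AM UTC on Apr 11.
Add 5 hours 3 minutes flight time → 6:48 AM UTC.
New Almaty is UTC−12:00, so local arrival = 6:48 AM − 12:00 = 6:48 PM on Apr 10.
Layover = 2:23 AM − 6:48 PM (+1 day) = 7 hours 35 minutes.

7 hours 35 minutes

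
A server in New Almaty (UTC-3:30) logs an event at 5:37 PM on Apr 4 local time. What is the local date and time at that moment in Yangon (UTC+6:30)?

In UTC: 5:37 PM + 3:30 = 9:07 PM on Apr 4.
Yangon is UTC+6:30: 9:07 PM + 6:30 = 3:37 AM on Apr 5.

3:37 AM on Apr 5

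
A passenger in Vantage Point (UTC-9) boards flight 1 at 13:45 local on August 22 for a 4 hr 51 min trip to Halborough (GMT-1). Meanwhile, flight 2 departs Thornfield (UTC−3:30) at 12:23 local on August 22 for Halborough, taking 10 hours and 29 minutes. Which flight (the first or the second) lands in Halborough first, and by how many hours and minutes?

the second, by 1 hour 14 minutes

Flight 1 in UTC: 13:45 + 9:00 = 22:45 on Aug 22.
+4 hours 51 minutes → arrive 03:36 UTC on Aug 23.
Flight 2 in UTC: 12:23 + 3:30 = 15:53 on Aug 22.
+10 hours 29 minutes → arrive 02:22 UTC on Aug 23.
Flight 2 lands earlier by 1 hour 14 minutes.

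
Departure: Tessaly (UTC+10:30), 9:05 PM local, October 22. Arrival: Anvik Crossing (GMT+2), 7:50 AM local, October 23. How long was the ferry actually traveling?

19 hours 15 minutes

Departure in UTC: 9:05 PM − 10:30 = 10:35 AM on Oct 22.
Arrival in UTC: 7:50 AM − 2:00 = 5:50 AM on Oct 23.
Elapsed = 5:50 AM − 10:35 AM (+1 day) = 19 hours 15 minutes.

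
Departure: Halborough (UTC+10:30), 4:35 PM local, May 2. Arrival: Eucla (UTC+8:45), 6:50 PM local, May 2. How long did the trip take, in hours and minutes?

4 hours

Departure in UTC: 4:35 PM − 10:30 = 6:05 AM on May 2.
Arrival in UTC: 6:50 PM − 8:45 = 10:05 AM on May 2.
Elapsed = 10:05 AM − 6:05 AM = 4 hours.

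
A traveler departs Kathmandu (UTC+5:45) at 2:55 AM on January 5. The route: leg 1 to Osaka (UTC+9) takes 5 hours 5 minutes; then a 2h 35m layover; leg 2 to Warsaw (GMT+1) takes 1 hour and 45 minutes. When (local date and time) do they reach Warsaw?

Convert departure to UTC: 2:55 AM − 5:45 = 9:10 PM UTC on Jan 4.
Add 5 hours 5 minutes leg 1 → 2:15 AM UTC (Jan 5).
Add 2 hours 35 minutes layover in Osaka → 4:50 AM UTC.
Add 1 hour and 45 minutes leg 2 → 6:35 AM UTC.
Warsaw is UTC+1:00, so local arrival = 6:35 AM + 1:00 = 7:35 AM on Jan 5.

7:35 AM on Jan 5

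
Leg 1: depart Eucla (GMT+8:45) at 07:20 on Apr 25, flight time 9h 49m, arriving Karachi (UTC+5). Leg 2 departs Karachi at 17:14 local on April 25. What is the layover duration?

3 hours 50 minutes

Convert departure to UTC: 07:20 − 8:45 = 22:35 UTC on Apr 24.
Add 9 hours and 49 minutes flight time → 08:24 UTC (Apr 25).
Karachi is UTC+5:00, so local arrival = 08:24 + 5:00 = 13:24 on Apr 25.
Layover = 17:14 − 13:24 = 3 hours 50 minutes.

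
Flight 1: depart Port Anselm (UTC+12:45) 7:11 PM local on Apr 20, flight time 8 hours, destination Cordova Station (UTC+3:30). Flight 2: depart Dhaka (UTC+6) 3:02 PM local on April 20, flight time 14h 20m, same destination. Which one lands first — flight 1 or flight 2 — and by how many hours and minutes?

Flight 1 in UTC: 7:11 PM − 12:45 = 6:26 AM on Apr 20.
+8 hours → arrive 2:26 PM UTC on Apr 20.
Flight 2 in UTC: 3:02 PM − 6:00 = 9:02 AM on Apr 20.
+14 hours and 20 minutes → arrive 11:22 PM UTC on Apr 20.
Flight 1 lands earlier by 8 hours 56 minutes.

the first, by 8 hours 56 minutes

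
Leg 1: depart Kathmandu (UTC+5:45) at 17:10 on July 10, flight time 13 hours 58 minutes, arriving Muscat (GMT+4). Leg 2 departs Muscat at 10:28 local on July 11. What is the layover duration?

Convert departure to UTC: 17:10 − 5:45 = 11:25 UTC on Jul 10.
Add 13 hours 58 minutes flight time → 01:23 UTC (Jul 11).
Muscat is UTC+4:00, so local arrival = 01:23 + 4:00 = 05:23 on Jul 11.
Layover = 10:28 − 05:23 = 5 hours 5 minutes.

5 hours 5 minutes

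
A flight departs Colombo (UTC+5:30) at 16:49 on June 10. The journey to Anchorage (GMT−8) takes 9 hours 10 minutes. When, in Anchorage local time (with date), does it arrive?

12:29 on June 10

Convert departure to UTC: 16:49 − 5:30 = 11:19 UTC on Jun 10.
Add 9 hours and 10 minutes travel time → 20:29 UTC.
Anchorage is UTC−8:00, so local arrival = 20:29 − 8:00 = 12:29 on Jun 10.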